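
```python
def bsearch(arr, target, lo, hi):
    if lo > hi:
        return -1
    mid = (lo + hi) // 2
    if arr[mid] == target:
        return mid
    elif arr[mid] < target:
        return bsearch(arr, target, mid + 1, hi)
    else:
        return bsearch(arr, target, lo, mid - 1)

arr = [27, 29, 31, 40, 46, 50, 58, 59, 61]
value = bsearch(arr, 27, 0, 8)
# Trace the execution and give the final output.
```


bsearch(arr, 27, 0, 8)
lo=0, hi=8, mid=4, arr[mid]=46
46 > 27, search left half
lo=0, hi=3, mid=1, arr[mid]=29
29 > 27, search left half
lo=0, hi=0, mid=0, arr[mid]=27
arr[0] == 27, found at index 0
= 0


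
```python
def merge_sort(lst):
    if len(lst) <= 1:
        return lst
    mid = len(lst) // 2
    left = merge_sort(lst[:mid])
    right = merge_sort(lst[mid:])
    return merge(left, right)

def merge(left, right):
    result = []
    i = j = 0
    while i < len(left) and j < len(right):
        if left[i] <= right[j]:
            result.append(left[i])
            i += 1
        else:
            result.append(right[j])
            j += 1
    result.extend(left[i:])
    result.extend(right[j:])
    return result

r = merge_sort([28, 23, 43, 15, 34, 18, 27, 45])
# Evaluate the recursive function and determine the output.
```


merge_sort([28, 23, 43, 15, 34, 18, 27, 45])
Split into [28, 23, 43, 15] and [34, 18, 27, 45]
Left sorted: [15, 23, 28, 43]
Right sorted: [18, 27, 34, 45]
Merge [15, 23, 28, 43] and [18, 27, 34, 45]
= [15, 18, 23, 27, 28, 34, 43, 45]


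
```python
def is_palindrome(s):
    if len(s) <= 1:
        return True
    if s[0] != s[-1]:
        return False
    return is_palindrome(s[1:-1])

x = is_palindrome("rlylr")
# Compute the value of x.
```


is_palindrome("rlylr")
"rlylr": s[0]='r' == s[-1]='r' -> is_palindrome("lyl")
"lyl": s[0]='l' == s[-1]='l' -> is_palindrome("y")
"y": len <= 1 -> True
= True


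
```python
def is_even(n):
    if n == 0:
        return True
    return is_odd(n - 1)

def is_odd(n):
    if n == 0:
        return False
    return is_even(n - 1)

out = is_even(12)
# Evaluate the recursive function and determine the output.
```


is_even(12)
= is_odd(11)
= is_even(10)
= is_odd(9)
= is_even(8)
= is_odd(7)
= is_even(6)
= is_odd(5)
= is_even(4)
= is_odd(3)
= is_even(2)
= is_odd(1)
= is_even(0)
n == 0: return True
= True


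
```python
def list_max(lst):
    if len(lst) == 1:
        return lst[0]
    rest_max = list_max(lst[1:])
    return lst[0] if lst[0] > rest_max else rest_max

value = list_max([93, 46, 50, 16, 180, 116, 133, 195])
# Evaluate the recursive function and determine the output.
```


list_max([93, 46, 50, 16, 180, 116, 133, 195])
= compare 93 with list_max([46, 50, 16, 180, 116, 133, 195])
= compare 46 with list_max([50, 16, 180, 116, 133, 195])
= compare 50 with list_max([16, 180, 116, 133, 195])
= compare 16 with list_max([180, 116, 133, 195])
= compare 180 with list_max([116, 133, 195])
= compare 116 with list_max([133, 195])
= compare 133 with list_max([195])
Base: list_max([195]) = 195
compare 133 with 195: max = 195
compare 116 with 195: max = 195
compare 180 with 195: max = 195
compare 16 with 195: max = 195
compare 50 with 195: max = 195
compare 46 with 195: max = 195
compare 93 with 195: max = 195
= 195


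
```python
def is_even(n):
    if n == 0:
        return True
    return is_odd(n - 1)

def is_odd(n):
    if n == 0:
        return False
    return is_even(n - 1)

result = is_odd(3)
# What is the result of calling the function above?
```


is_odd(3)
= is_even(2)
= is_odd(1)
= is_even(0)
n == 0: return True
= True


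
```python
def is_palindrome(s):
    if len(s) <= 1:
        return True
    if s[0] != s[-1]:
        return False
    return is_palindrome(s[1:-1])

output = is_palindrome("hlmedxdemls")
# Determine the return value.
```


is_palindrome("hlmedxdemls")
"hlmedxdemls": s[0]='h' != s[-1]='s' -> False
= False


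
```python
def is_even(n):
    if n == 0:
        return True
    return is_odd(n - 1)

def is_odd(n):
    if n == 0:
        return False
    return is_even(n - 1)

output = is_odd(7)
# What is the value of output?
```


is_odd(7)
= is_even(6)
= is_odd(5)
= is_even(4)
= is_odd(3)
= is_even(2)
= is_odd(1)
= is_even(0)
n == 0: return True
= True


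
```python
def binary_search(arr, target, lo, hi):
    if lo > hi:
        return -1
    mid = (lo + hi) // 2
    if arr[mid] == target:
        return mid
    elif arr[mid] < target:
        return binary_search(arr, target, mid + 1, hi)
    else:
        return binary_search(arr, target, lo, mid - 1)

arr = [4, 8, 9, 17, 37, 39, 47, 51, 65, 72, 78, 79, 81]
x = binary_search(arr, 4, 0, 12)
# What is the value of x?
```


binary_search(arr, 4, 0, 12)
lo=0, hi=12, mid=6, arr[mid]=47
47 > 4, search left half
lo=0, hi=5, mid=2, arr[mid]=9
9 > 4, search left half
lo=0, hi=1, mid=0, arr[mid]=4
arr[0] == 4, found at index 0
= 0


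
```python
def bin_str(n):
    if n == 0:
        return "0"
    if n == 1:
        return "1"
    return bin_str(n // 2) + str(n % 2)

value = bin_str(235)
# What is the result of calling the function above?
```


bin_str(235)
= bin_str(117) + "1"
= bin_str(58) + "1" + "1"
= bin_str(29) + "0" + "1" + "1"
= bin_str(14) + "1" + "0" + "1" + "1"
= bin_str(7) + "0" + "1" + "0" + "1" + "1"
= bin_str(3) + "1" + "0" + "1" + "0" + "1" + "1"
= bin_str(1) + "1" + "1" + "0" + "1" + "0" + "1" + "1"
= "1" + "1" + "1" + "0" + "1" + "0" + "1" + "1"
= "11101011"


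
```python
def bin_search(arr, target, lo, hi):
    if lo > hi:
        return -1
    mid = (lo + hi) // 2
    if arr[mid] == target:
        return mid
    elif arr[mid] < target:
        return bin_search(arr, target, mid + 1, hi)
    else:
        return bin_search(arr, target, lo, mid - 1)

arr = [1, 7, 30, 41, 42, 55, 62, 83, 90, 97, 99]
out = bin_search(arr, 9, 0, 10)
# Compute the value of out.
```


bin_search(arr, 9, 0, 10)
lo=0, hi=10, mid=5, arr[mid]=55
55 > 9, search left half
lo=0, hi=4, mid=2, arr[mid]=30
30 > 9, search left half
lo=0, hi=1, mid=0, arr[mid]=1
1 < 9, search right half
lo=1, hi=1, mid=1, arr[mid]=7
7 < 9, search right half
lo > hi, target not found, return -1
= -1


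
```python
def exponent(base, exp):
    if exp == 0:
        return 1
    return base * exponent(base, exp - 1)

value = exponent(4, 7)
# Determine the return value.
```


exponent(4, 7)
= 4 * exponent(4, 6)
= 4 * 4 * exponent(4, 5)
= 4 * 4 * 4 * exponent(4, 4)
= 4 * 4 * 4 * 4 * exponent(4, 3)
= 4 * 4 * 4 * 4 * 4 * exponent(4, 2)
= 4 * 4 * 4 * 4 * 4 * 4 * exponent(4, 1)
= 4 * 4 * 4 * 4 * 4 * 4 * 4 * exponent(4, 0)
= 4 * 4 * 4 * 4 * 4 * 4 * 4 * 1
= 16384


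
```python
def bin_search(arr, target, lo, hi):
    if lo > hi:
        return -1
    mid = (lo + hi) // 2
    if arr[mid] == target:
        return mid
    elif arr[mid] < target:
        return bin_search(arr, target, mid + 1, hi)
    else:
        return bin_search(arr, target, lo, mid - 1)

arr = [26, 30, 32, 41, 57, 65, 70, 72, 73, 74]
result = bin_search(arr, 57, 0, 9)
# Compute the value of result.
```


bin_search(arr, 57, 0, 9)
lo=0, hi=9, mid=4, arr[mid]=57
arr[4] == 57, found at index 4
= 4


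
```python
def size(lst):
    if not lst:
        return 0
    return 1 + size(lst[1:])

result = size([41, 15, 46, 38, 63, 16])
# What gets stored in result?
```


size([41, 15, 46, 38, 63, 16])
= 1 + size([15, 46, 38, 63, 16])
= 1 + 1 + size([46, 38, 63, 16])
= 1 + 1 + 1 + size([38, 63, 16])
= 1 + 1 + 1 + 1 + size([63, 16])
= 1 + 1 + 1 + 1 + 1 + size([16])
= 1 + 1 + 1 + 1 + 1 + 1 + size([])
= 1 + 1 + 1 + 1 + 1 + 1 + 0
= 6


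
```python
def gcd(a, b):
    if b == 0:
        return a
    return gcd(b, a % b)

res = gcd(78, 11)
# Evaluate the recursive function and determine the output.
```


gcd(78, 11)
= gcd(11, 78 % 11) = gcd(11, 1)
= gcd(1, 11 % 1) = gcd(1, 0)
b == 0, return a = 1


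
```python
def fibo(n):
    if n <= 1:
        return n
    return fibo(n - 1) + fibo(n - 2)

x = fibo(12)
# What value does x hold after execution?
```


fibo(12)
= fibo(11) + fibo(10)
= (fibo(10) + fibo(9)) + fibo(10)
Computing bottom-up: fibo(0)=0, fibo(1)=1, fibo(2)=1, fibo(3)=2, fibo(4)=3, fibo(5)=5, fibo(6)=8, fibo(7)=13, fibo(8)=21, fibo(9)=34, fibo(10)=55, fibo(11)=89, fibo(12)=144
= 144


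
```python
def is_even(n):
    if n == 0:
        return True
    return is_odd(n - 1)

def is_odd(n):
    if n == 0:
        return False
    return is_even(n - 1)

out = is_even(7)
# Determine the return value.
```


is_even(7)
= is_odd(6)
= is_even(5)
= is_odd(4)
= is_even(3)
= is_odd(2)
= is_even(1)
= is_odd(0)
n == 0: return False
= False


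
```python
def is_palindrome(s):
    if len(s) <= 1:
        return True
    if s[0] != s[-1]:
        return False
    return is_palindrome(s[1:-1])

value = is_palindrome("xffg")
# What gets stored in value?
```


is_palindrome("xffg")
"xffg": s[0]='x' != s[-1]='g' -> False
= False


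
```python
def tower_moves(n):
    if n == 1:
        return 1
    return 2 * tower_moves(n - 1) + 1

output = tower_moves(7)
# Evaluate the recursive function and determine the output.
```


tower_moves(7)
= 2 * tower_moves(6) + 1
= 2 * (2 * tower_moves(5) + 1) + 1
= 2 * (2 * (2 * tower_moves(4) + 1) + 1) + 1
= 2 * (2 * (2 * (2 * tower_moves(3) + 1) + 1) + 1) + 1
= 2 * (2 * (2 * (2 * (2 * tower_moves(2) + 1) + 1) + 1) + 1) + 1
= 2 * (2 * (2 * (2 * (2 * (2 * tower_moves(1) + 1) + 1) + 1) + 1) + 1) + 1
Now compute bottom-up:
tower_moves(1) = 1
tower_moves(2) = 2 * 1 + 1 = 3
tower_moves(3) = 2 * 3 + 1 = 7
tower_moves(4) = 2 * 7 + 1 = 15
tower_moves(5) = 2 * 15 + 1 = 31
tower_moves(6) = 2 * 31 + 1 = 63
tower_moves(7) = 2 * 63 + 1 = 127
= 127


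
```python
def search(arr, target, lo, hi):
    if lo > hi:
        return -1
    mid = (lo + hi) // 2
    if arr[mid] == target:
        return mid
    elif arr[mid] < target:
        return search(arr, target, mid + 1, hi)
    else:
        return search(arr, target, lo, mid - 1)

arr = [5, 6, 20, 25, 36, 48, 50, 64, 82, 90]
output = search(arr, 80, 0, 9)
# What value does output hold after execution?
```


search(arr, 80, 0, 9)
lo=0, hi=9, mid=4, arr[mid]=36
36 < 80, search right half
lo=5, hi=9, mid=7, arr[mid]=64
64 < 80, search right half
lo=8, hi=9, mid=8, arr[mid]=82
82 > 80, search left half
lo > hi, target not found, return -1
= -1


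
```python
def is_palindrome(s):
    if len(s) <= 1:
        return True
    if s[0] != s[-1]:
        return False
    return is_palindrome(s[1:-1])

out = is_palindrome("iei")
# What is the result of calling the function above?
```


is_palindrome("iei")
"iei": s[0]='i' == s[-1]='i' -> is_palindrome("e")
"e": len <= 1 -> True
= True


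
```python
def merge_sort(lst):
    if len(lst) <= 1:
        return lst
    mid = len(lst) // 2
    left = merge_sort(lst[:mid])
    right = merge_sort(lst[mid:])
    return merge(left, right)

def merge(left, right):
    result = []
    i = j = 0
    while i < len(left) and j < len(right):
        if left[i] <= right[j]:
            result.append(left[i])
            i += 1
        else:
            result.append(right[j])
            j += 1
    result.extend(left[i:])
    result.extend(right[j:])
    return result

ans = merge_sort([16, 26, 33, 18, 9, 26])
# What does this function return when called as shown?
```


merge_sort([16, 26, 33, 18, 9, 26])
Split into [16, 26, 33] and [18, 9, 26]
Left sorted: [16, 26, 33]
Right sorted: [9, 18, 26]
Merge [16, 26, 33] and [9, 18, 26]
= [9, 16, 18, 26, 26, 33]


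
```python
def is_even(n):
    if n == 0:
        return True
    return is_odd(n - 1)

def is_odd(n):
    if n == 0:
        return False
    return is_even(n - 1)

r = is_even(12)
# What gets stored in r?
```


is_even(12)
= is_odd(11)
= is_even(10)
= is_odd(9)
= is_even(8)
= is_odd(7)
= is_even(6)
= is_odd(5)
= is_even(4)
= is_odd(3)
= is_even(2)
= is_odd(1)
= is_even(0)
n == 0: return True
= True


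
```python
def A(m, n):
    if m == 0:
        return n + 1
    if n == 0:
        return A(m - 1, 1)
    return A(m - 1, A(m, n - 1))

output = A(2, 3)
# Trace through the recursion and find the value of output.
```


A(2, 3)
= A(1, A(2, 2))
First compute A(2, 2) = 7
= A(1, 7)
= 9


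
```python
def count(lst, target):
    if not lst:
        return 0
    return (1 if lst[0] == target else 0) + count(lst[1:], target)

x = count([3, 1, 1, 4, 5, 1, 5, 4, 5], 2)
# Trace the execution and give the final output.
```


count([3, 1, 1, 4, 5, 1, 5, 4, 5], 2)
lst[0]=3 != 2: 0 + count([1, 1, 4, 5, 1, 5, 4, 5], 2)
lst[0]=1 != 2: 0 + count([1, 4, 5, 1, 5, 4, 5], 2)
lst[0]=1 != 2: 0 + count([4, 5, 1, 5, 4, 5], 2)
lst[0]=4 != 2: 0 + count([5, 1, 5, 4, 5], 2)
lst[0]=5 != 2: 0 + count([1, 5, 4, 5], 2)
lst[0]=1 != 2: 0 + count([5, 4, 5], 2)
lst[0]=5 != 2: 0 + count([4, 5], 2)
lst[0]=4 != 2: 0 + count([5], 2)
lst[0]=5 != 2: 0 + count([], 2)
= 0


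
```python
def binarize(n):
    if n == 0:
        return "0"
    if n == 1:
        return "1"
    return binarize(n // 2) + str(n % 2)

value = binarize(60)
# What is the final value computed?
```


binarize(60)
= binarize(30) + "0"
= binarize(15) + "0" + "0"
= binarize(7) + "1" + "0" + "0"
= binarize(3) + "1" + "1" + "0" + "0"
= binarize(1) + "1" + "1" + "1" + "0" + "0"
= "1" + "1" + "1" + "1" + "0" + "0"
= "111100"


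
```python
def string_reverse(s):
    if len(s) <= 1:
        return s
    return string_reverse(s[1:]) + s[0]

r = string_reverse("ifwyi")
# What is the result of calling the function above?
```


string_reverse("ifwyi")
= string_reverse("fwyi") + "i"
= string_reverse("wyi") + "f" + "i"
= string_reverse("yi") + "w" + "f" + "i"
= string_reverse("i") + "y" + "w" + "f" + "i"
= "i" + "y" + "w" + "f" + "i"
= "iywfi"


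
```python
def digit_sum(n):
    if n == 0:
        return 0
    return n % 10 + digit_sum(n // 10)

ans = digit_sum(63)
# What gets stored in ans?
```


digit_sum(63)
= 3 + digit_sum(6)
= 3 + 6 + digit_sum(0)
= 3 + 6 + 0
= 9


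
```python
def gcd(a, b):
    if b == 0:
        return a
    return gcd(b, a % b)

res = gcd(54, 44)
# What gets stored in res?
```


gcd(54, 44)
= gcd(44, 54 % 44) = gcd(44, 10)
= gcd(10, 44 % 10) = gcd(10, 4)
= gcd(4, 10 % 4) = gcd(4, 2)
= gcd(2, 4 % 2) = gcd(2, 0)
b == 0, return a = 2


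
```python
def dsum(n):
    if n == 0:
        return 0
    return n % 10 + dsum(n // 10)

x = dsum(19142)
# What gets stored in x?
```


dsum(19142)
= 2 + dsum(1914)
= 2 + 4 + dsum(191)
= 2 + 4 + 1 + dsum(19)
= 2 + 4 + 1 + 9 + dsum(1)
= 2 + 4 + 1 + 9 + 1 + dsum(0)
= 2 + 4 + 1 + 9 + 1 + 0
= 17


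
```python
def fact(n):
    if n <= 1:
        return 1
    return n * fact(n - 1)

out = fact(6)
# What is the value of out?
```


fact(6)
= 6 * fact(5)
= 6 * 5 * fact(4)
= 6 * 5 * 4 * fact(3)
= 6 * 5 * 4 * 3 * fact(2)
= 6 * 5 * 4 * 3 * 2 * fact(1)
= 6 * 5 * 4 * 3 * 2 * 1
= 720


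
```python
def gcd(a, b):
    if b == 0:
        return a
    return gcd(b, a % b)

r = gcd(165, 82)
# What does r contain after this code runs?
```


gcd(165, 82)
= gcd(82, 165 % 82) = gcd(82, 1)
= gcd(1, 82 % 1) = gcd(1, 0)
b == 0, return a = 1


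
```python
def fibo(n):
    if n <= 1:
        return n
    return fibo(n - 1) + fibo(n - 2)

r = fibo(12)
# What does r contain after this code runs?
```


fibo(12)
= fibo(11) + fibo(10)
= (fibo(10) + fibo(9)) + fibo(10)
Computing bottom-up: fibo(0)=0, fibo(1)=1, fibo(2)=1, fibo(3)=2, fibo(4)=3, fibo(5)=5, fibo(6)=8, fibo(7)=13, fibo(8)=21, fibo(9)=34, fibo(10)=55, fibo(11)=89, fibo(12)=144
= 144


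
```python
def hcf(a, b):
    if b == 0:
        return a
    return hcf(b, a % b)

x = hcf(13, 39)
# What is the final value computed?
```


hcf(13, 39)
= hcf(39, 13 % 39) = hcf(39, 13)
= hcf(13, 39 % 13) = hcf(13, 0)
b == 0, return a = 13


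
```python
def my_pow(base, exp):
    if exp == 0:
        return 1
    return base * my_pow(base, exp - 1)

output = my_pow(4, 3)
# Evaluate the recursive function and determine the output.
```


my_pow(4, 3)
= 4 * my_pow(4, 2)
= 4 * 4 * my_pow(4, 1)
= 4 * 4 * 4 * my_pow(4, 0)
= 4 * 4 * 4 * 1
= 64


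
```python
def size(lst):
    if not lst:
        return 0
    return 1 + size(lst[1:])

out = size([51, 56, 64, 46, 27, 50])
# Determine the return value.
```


size([51, 56, 64, 46, 27, 50])
= 1 + size([56, 64, 46, 27, 50])
= 1 + 1 + size([64, 46, 27, 50])
= 1 + 1 + 1 + size([46, 27, 50])
= 1 + 1 + 1 + 1 + size([27, 50])
= 1 + 1 + 1 + 1 + 1 + size([50])
= 1 + 1 + 1 + 1 + 1 + 1 + size([])
= 1 + 1 + 1 + 1 + 1 + 1 + 0
= 6


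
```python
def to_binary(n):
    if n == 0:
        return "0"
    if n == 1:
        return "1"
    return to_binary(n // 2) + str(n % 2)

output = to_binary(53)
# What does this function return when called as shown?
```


to_binary(53)
= to_binary(26) + "1"
= to_binary(13) + "0" + "1"
= to_binary(6) + "1" + "0" + "1"
= to_binary(3) + "0" + "1" + "0" + "1"
= to_binary(1) + "1" + "0" + "1" + "0" + "1"
= "1" + "1" + "0" + "1" + "0" + "1"
= "110101"


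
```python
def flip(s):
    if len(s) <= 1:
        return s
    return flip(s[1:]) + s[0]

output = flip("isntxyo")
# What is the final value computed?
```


flip("isntxyo")
= flip("sntxyo") + "i"
= flip("ntxyo") + "s" + "i"
= flip("txyo") + "n" + "s" + "i"
= flip("xyo") + "t" + "n" + "s" + "i"
= flip("yo") + "x" + "t" + "n" + "s" + "i"
= flip("o") + "y" + "x" + "t" + "n" + "s" + "i"
= "o" + "y" + "x" + "t" + "n" + "s" + "i"
= "oyxtnsi"


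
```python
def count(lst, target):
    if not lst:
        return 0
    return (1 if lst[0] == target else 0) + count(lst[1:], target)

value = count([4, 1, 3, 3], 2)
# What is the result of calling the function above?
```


count([4, 1, 3, 3], 2)
lst[0]=4 != 2: 0 + count([1, 3, 3], 2)
lst[0]=1 != 2: 0 + count([3, 3], 2)
lst[0]=3 != 2: 0 + count([3], 2)
lst[0]=3 != 2: 0 + count([], 2)
= 0


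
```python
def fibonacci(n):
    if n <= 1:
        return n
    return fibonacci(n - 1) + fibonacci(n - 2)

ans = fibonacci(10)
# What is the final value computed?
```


fibonacci(10)
= fibonacci(9) + fibonacci(8)
= (fibonacci(8) + fibonacci(7)) + fibonacci(8)
Computing bottom-up: fibonacci(0)=0, fibonacci(1)=1, fibonacci(2)=1, fibonacci(3)=2, fibonacci(4)=3, fibonacci(5)=5, fibonacci(6)=8, fibonacci(7)=13, fibonacci(8)=21, fibonacci(9)=34, fibonacci(10)=55
= 55


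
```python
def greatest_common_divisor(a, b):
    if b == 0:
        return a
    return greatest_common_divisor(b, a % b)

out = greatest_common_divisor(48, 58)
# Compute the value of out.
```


greatest_common_divisor(48, 58)
= greatest_common_divisor(58, 48 % 58) = greatest_common_divisor(58, 48)
= greatest_common_divisor(48, 58 % 48) = greatest_common_divisor(48, 10)
= greatest_common_divisor(10, 48 % 10) = greatest_common_divisor(10, 8)
= greatest_common_divisor(8, 10 % 8) = greatest_common_divisor(8, 2)
= greatest_common_divisor(2, 8 % 2) = greatest_common_divisor(2, 0)
b == 0, return a = 2


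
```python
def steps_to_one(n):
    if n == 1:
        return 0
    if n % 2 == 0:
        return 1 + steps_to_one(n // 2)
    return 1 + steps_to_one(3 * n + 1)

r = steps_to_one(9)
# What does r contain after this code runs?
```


steps_to_one(9)
9 is odd -> 3*9+1 = 28 -> steps_to_one(28)
28 is even -> steps_to_one(14)
14 is even -> steps_to_one(7)
7 is odd -> 3*7+1 = 22 -> steps_to_one(22)
22 is even -> steps_to_one(11)
11 is odd -> 3*11+1 = 34 -> steps_to_one(34)
34 is even -> steps_to_one(17)
17 is odd -> 3*17+1 = 52 -> steps_to_one(52)
52 is even -> steps_to_one(26)
26 is even -> steps_to_one(13)
13 is odd -> 3*13+1 = 40 -> steps_to_one(40)
40 is even -> steps_to_one(20)
20 is even -> steps_to_one(10)
10 is even -> steps_to_one(5)
5 is odd -> 3*5+1 = 16 -> steps_to_one(16)
16 is even -> steps_to_one(8)
8 is even -> steps_to_one(4)
4 is even -> steps_to_one(2)
2 is even -> steps_to_one(1)
Reached 1 after 19 steps
= 19


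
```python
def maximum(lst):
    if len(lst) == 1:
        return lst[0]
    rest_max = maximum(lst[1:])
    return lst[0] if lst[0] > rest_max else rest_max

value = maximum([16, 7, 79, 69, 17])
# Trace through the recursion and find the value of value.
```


maximum([16, 7, 79, 69, 17])
= compare 16 with maximum([7, 79, 69, 17])
= compare 7 with maximum([79, 69, 17])
= compare 79 with maximum([69, 17])
= compare 69 with maximum([17])
Base: maximum([17]) = 17
compare 69 with 17: max = 69
compare 79 with 69: max = 79
compare 7 with 79: max = 79
compare 16 with 79: max = 79
= 79


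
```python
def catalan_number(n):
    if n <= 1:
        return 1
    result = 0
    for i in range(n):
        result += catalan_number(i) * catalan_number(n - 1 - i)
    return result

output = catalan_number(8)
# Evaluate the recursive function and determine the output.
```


catalan_number(8)
= sum of catalan_number(i) * catalan_number(8-1-i) for i in 0..7
First compute sub-values bottom-up:
  catalan_number(0) = 1, catalan_number(1) = 1
  catalan_number(2) = 1*1 + 1*1 = 2
  catalan_number(3) = 1*2 + 1*1 + 2*1 = 5
  catalan_number(4) = 1*5 + 1*2 + 2*1 + 5*1 = 14
  catalan_number(5) = 1*14 + 1*5 + 2*2 + 5*1 + 14*1 = 42
  catalan_number(6) = 1*42 + 1*14 + 2*5 + 5*2 + 14*1 + 42*1 = 132
  catalan_number(7) = 1*132 + 1*42 + 2*14 + 5*5 + 14*2 + 42*1 + 132*1 = 429
Now catalan_number(8):
  catalan_number(0)*catalan_number(7) = 1*429 = 429
  catalan_number(1)*catalan_number(6) = 1*132 = 132
  catalan_number(2)*catalan_number(5) = 2*42 = 84
  catalan_number(3)*catalan_number(4) = 5*14 = 70
  catalan_number(4)*catalan_number(3) = 14*5 = 70
  catalan_number(5)*catalan_number(2) = 42*2 = 84
  catalan_number(6)*catalan_number(1) = 132*1 = 132
  catalan_number(7)*catalan_number(0) = 429*1 = 429
= 429 + 132 + 84 + 70 + 70 + 84 + 132 + 429
= 1430


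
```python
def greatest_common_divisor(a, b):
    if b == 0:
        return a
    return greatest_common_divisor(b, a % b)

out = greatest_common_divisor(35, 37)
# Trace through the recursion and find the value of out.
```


greatest_common_divisor(35, 37)
= greatest_common_divisor(37, 35 % 37) = greatest_common_divisor(37, 35)
= greatest_common_divisor(35, 37 % 35) = greatest_common_divisor(35, 2)
= greatest_common_divisor(2, 35 % 2) = greatest_common_divisor(2, 1)
= greatest_common_divisor(1, 2 % 1) = greatest_common_divisor(1, 0)
b == 0, return a = 1


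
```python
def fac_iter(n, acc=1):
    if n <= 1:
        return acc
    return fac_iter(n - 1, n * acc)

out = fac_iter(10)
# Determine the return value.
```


fac_iter(10, 1)
= fac_iter(9, 10 * 1) = fac_iter(9, 10)
= fac_iter(8, 9 * 10) = fac_iter(8, 90)
= fac_iter(7, 8 * 90) = fac_iter(7, 720)
= fac_iter(6, 7 * 720) = fac_iter(6, 5040)
= fac_iter(5, 6 * 5040) = fac_iter(5, 30240)
= fac_iter(4, 5 * 30240) = fac_iter(4, 151200)
= fac_iter(3, 4 * 151200) = fac_iter(3, 604800)
= fac_iter(2, 3 * 604800) = fac_iter(2, 1814400)
= fac_iter(1, 2 * 1814400) = fac_iter(1, 3628800)
n <= 1, return acc = 3628800


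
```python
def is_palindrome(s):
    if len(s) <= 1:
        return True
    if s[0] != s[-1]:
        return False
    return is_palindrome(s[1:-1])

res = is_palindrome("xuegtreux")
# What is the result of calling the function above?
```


is_palindrome("xuegtreux")
"xuegtreux": s[0]='x' == s[-1]='x' -> is_palindrome("uegtreu")
"uegtreu": s[0]='u' == s[-1]='u' -> is_palindrome("egtre")
"egtre": s[0]='e' == s[-1]='e' -> is_palindrome("gtr")
"gtr": s[0]='g' != s[-1]='r' -> False
= False


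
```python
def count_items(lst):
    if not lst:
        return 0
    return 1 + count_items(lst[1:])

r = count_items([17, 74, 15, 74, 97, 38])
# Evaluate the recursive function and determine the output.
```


count_items([17, 74, 15, 74, 97, 38])
= 1 + count_items([74, 15, 74, 97, 38])
= 1 + 1 + count_items([15, 74, 97, 38])
= 1 + 1 + 1 + count_items([74, 97, 38])
= 1 + 1 + 1 + 1 + count_items([97, 38])
= 1 + 1 + 1 + 1 + 1 + count_items([38])
= 1 + 1 + 1 + 1 + 1 + 1 + count_items([])
= 1 + 1 + 1 + 1 + 1 + 1 + 0
= 6


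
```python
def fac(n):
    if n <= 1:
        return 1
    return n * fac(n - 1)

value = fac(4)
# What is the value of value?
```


fac(4)
= 4 * fac(3)
= 4 * 3 * fac(2)
= 4 * 3 * 2 * fac(1)
= 4 * 3 * 2 * 1
= 24


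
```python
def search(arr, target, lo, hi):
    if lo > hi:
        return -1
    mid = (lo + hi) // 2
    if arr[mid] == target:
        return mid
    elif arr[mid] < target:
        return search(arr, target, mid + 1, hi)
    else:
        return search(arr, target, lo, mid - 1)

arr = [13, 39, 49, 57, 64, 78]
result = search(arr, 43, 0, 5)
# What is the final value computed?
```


search(arr, 43, 0, 5)
lo=0, hi=5, mid=2, arr[mid]=49
49 > 43, search left half
lo=0, hi=1, mid=0, arr[mid]=13
13 < 43, search right half
lo=1, hi=1, mid=1, arr[mid]=39
39 < 43, search right half
lo > hi, target not found, return -1
= -1


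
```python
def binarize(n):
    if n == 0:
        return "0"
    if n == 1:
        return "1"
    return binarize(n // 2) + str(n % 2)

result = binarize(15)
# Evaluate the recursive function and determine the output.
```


binarize(15)
= binarize(7) + "1"
= binarize(3) + "1" + "1"
= binarize(1) + "1" + "1" + "1"
= "1" + "1" + "1" + "1"
= "1111"


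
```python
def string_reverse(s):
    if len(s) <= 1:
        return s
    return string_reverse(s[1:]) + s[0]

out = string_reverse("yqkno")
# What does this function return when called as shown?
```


string_reverse("yqkno")
= string_reverse("qkno") + "y"
= string_reverse("kno") + "q" + "y"
= string_reverse("no") + "k" + "q" + "y"
= string_reverse("o") + "n" + "k" + "q" + "y"
= "o" + "n" + "k" + "q" + "y"
= "onkqy"


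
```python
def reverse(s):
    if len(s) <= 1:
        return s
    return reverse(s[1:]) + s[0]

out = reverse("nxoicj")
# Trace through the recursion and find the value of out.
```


reverse("nxoicj")
= reverse("xoicj") + "n"
= reverse("oicj") + "x" + "n"
= reverse("icj") + "o" + "x" + "n"
= reverse("cj") + "i" + "o" + "x" + "n"
= reverse("j") + "c" + "i" + "o" + "x" + "n"
= "j" + "c" + "i" + "o" + "x" + "n"
= "jcioxn"


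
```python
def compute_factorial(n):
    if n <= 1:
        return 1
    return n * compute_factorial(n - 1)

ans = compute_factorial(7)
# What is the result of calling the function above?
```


compute_factorial(7)
= 7 * compute_factorial(6)
= 7 * 6 * compute_factorial(5)
= 7 * 6 * 5 * compute_factorial(4)
= 7 * 6 * 5 * 4 * compute_factorial(3)
= 7 * 6 * 5 * 4 * 3 * compute_factorial(2)
= 7 * 6 * 5 * 4 * 3 * 2 * compute_factorial(1)
= 7 * 6 * 5 * 4 * 3 * 2 * 1
= 5040


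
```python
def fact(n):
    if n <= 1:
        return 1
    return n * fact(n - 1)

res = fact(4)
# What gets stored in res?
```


fact(4)
= 4 * fact(3)
= 4 * 3 * fact(2)
= 4 * 3 * 2 * fact(1)
= 4 * 3 * 2 * 1
= 24


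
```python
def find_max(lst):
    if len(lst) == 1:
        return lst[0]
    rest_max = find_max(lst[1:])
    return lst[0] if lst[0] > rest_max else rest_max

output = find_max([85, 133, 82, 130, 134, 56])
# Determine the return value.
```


find_max([85, 133, 82, 130, 134, 56])
= compare 85 with find_max([133, 82, 130, 134, 56])
= compare 133 with find_max([82, 130, 134, 56])
= compare 82 with find_max([130, 134, 56])
= compare 130 with find_max([134, 56])
= compare 134 with find_max([56])
Base: find_max([56]) = 56
compare 134 with 56: max = 134
compare 130 with 134: max = 134
compare 82 with 134: max = 134
compare 133 with 134: max = 134
compare 85 with 134: max = 134
= 134


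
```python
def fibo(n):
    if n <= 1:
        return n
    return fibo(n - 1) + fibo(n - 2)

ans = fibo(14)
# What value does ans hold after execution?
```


fibo(14)
= fibo(13) + fibo(12)
= (fibo(12) + fibo(11)) + fibo(12)
Computing bottom-up: fibo(0)=0, fibo(1)=1, fibo(2)=1, fibo(3)=2, fibo(4)=3, fibo(5)=5, fibo(6)=8, fibo(7)=13, fibo(8)=21, fibo(9)=34, fibo(10)=55, fibo(11)=89, fibo(12)=144, fibo(13)=233, fibo(14)=377
= 377


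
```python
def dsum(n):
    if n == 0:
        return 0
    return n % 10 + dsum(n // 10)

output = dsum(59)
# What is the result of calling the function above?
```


dsum(59)
= 9 + dsum(5)
= 9 + 5 + dsum(0)
= 9 + 5 + 0
= 14


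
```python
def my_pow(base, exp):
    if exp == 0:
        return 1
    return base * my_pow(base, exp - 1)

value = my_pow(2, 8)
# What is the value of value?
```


my_pow(2, 8)
= 2 * my_pow(2, 7)
= 2 * 2 * my_pow(2, 6)
= 2 * 2 * 2 * my_pow(2, 5)
= 2 * 2 * 2 * 2 * my_pow(2, 4)
= 2 * 2 * 2 * 2 * 2 * my_pow(2, 3)
= 2 * 2 * 2 * 2 * 2 * 2 * my_pow(2, 2)
= 2 * 2 * 2 * 2 * 2 * 2 * 2 * my_pow(2, 1)
= 2 * 2 * 2 * 2 * 2 * 2 * 2 * 2 * my_pow(2, 0)
= 2 * 2 * 2 * 2 * 2 * 2 * 2 * 2 * 1
= 256


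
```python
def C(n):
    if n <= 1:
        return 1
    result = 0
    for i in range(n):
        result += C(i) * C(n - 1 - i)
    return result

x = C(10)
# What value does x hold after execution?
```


C(10)
= sum of C(i) * C(10-1-i) for i in 0..9
First compute sub-values bottom-up:
  C(0) = 1, C(1) = 1
  C(2) = 1*1 + 1*1 = 2
  C(3) = 1*2 + 1*1 + 2*1 = 5
  C(4) = 1*5 + 1*2 + 2*1 + 5*1 = 14
  C(5) = 1*14 + 1*5 + 2*2 + 5*1 + 14*1 = 42
  C(6) = 1*42 + 1*14 + 2*5 + 5*2 + 14*1 + 42*1 = 132
  C(7) = 1*132 + 1*42 + 2*14 + 5*5 + 14*2 + 42*1 + 132*1 = 429
  C(8) = 1*429 + 1*132 + 2*42 + 5*14 + 14*5 + 42*2 + 132*1 + 429*1 = 1430
  C(9) = 1*1430 + 1*429 + 2*132 + 5*42 + 14*14 + 42*5 + 132*2 + 429*1 + 1430*1 = 4862
Now C(10):
  C(0)*C(9) = 1*4862 = 4862
  C(1)*C(8) = 1*1430 = 1430
  C(2)*C(7) = 2*429 = 858
  C(3)*C(6) = 5*132 = 660
  C(4)*C(5) = 14*42 = 588
  C(5)*C(4) = 42*14 = 588
  C(6)*C(3) = 132*5 = 660
  C(7)*C(2) = 429*2 = 858
  C(8)*C(1) = 1430*1 = 1430
  C(9)*C(0) = 4862*1 = 4862
= 4862 + 1430 + 858 + 660 + 588 + 588 + 660 + 858 + 1430 + 4862
= 16796


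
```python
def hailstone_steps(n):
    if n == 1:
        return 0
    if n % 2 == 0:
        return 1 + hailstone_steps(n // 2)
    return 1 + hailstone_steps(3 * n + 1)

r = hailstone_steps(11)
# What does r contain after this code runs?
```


hailstone_steps(11)
11 is odd -> 3*11+1 = 34 -> hailstone_steps(34)
34 is even -> hailstone_steps(17)
17 is odd -> 3*17+1 = 52 -> hailstone_steps(52)
52 is even -> hailstone_steps(26)
26 is even -> hailstone_steps(13)
13 is odd -> 3*13+1 = 40 -> hailstone_steps(40)
40 is even -> hailstone_steps(20)
20 is even -> hailstone_steps(10)
10 is even -> hailstone_steps(5)
5 is odd -> 3*5+1 = 16 -> hailstone_steps(16)
16 is even -> hailstone_steps(8)
8 is even -> hailstone_steps(4)
4 is even -> hailstone_steps(2)
2 is even -> hailstone_steps(1)
Reached 1 after 14 steps
= 14


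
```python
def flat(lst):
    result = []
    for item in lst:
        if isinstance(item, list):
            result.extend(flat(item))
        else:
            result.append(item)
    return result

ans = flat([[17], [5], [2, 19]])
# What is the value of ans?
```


flat([[17], [5], [2, 19]])
Processing each element:
  [17] is a list -> flat recursively -> [17]
  [5] is a list -> flat recursively -> [5]
  [2, 19] is a list -> flat recursively -> [2, 19]
= [17, 5, 2, 19]


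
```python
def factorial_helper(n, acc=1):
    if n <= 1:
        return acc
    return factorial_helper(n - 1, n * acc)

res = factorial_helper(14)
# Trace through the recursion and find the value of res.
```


factorial_helper(14, 1)
= factorial_helper(13, 14 * 1) = factorial_helper(13, 14)
= factorial_helper(12, 13 * 14) = factorial_helper(12, 182)
= factorial_helper(11, 12 * 182) = factorial_helper(11, 2184)
= factorial_helper(10, 11 * 2184) = factorial_helper(10, 24024)
= factorial_helper(9, 10 * 24024) = factorial_helper(9, 240240)
= factorial_helper(8, 9 * 240240) = factorial_helper(8, 2162160)
= factorial_helper(7, 8 * 2162160) = factorial_helper(7, 17297280)
= factorial_helper(6, 7 * 17297280) = factorial_helper(6, 121080960)
= factorial_helper(5, 6 * 121080960) = factorial_helper(5, 726485760)
= factorial_helper(4, 5 * 726485760) = factorial_helper(4, 3632428800)
= factorial_helper(3, 4 * 3632428800) = factorial_helper(3, 14529715200)
= factorial_helper(2, 3 * 14529715200) = factorial_helper(2, 43589145600)
= factorial_helper(1, 2 * 43589145600) = factorial_helper(1, 87178291200)
n <= 1, return acc = 87178291200


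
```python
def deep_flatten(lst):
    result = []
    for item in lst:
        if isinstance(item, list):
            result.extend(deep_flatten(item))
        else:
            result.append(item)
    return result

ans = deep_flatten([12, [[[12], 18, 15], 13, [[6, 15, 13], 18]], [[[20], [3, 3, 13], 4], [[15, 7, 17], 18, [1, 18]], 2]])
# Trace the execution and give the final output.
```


deep_flatten([12, [[[12], 18, 15], 13, [[6, 15, 13], 18]], [[[20], [3, 3, 13], 4], [[15, 7, 17], 18, [1, 18]], 2]])
Processing each element:
  12 is not a list -> append 12
  [[[12], 18, 15], 13, [[6, 15, 13], 18]] is a list -> deep_flatten recursively -> [12, 18, 15, 13, 6, 15, 13, 18]
  [[[20], [3, 3, 13], 4], [[15, 7, 17], 18, [1, 18]], 2] is a list -> deep_flatten recursively -> [20, 3, 3, 13, 4, 15, 7, 17, 18, 1, 18, 2]
= [12, 12, 18, 15, 13, 6, 15, 13, 18, 20, 3, 3, 13, 4, 15, 7, 17, 18, 1, 18, 2]


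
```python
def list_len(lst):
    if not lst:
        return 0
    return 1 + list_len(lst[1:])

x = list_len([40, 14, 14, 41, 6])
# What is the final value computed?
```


list_len([40, 14, 14, 41, 6])
= 1 + list_len([14, 14, 41, 6])
= 1 + 1 + list_len([14, 41, 6])
= 1 + 1 + 1 + list_len([41, 6])
= 1 + 1 + 1 + 1 + list_len([6])
= 1 + 1 + 1 + 1 + 1 + list_len([])
= 1 + 1 + 1 + 1 + 1 + 0
= 5


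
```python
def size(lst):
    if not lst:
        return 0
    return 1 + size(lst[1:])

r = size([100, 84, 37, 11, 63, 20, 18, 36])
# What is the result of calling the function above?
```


size([100, 84, 37, 11, 63, 20, 18, 36])
= 1 + size([84, 37, 11, 63, 20, 18, 36])
= 1 + 1 + size([37, 11, 63, 20, 18, 36])
= 1 + 1 + 1 + size([11, 63, 20, 18, 36])
= 1 + 1 + 1 + 1 + size([63, 20, 18, 36])
= 1 + 1 + 1 + 1 + 1 + size([20, 18, 36])
= 1 + 1 + 1 + 1 + 1 + 1 + size([18, 36])
= 1 + 1 + 1 + 1 + 1 + 1 + 1 + size([36])
= 1 + 1 + 1 + 1 + 1 + 1 + 1 + 1 + size([])
= 1 + 1 + 1 + 1 + 1 + 1 + 1 + 1 + 0
= 8


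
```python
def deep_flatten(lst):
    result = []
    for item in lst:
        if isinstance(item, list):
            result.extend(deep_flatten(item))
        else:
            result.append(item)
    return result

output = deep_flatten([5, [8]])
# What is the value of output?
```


deep_flatten([5, [8]])
Processing each element:
  5 is not a list -> append 5
  [8] is a list -> deep_flatten recursively -> [8]
= [5, 8]


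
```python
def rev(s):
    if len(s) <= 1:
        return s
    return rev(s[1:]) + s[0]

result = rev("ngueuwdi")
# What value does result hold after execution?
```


rev("ngueuwdi")
= rev("gueuwdi") + "n"
= rev("ueuwdi") + "g" + "n"
= rev("euwdi") + "u" + "g" + "n"
= rev("uwdi") + "e" + "u" + "g" + "n"
= rev("wdi") + "u" + "e" + "u" + "g" + "n"
= rev("di") + "w" + "u" + "e" + "u" + "g" + "n"
= rev("i") + "d" + "w" + "u" + "e" + "u" + "g" + "n"
= "i" + "d" + "w" + "u" + "e" + "u" + "g" + "n"
= "idwueugn"


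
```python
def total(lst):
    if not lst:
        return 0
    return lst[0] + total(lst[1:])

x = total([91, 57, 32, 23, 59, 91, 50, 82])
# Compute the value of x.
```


total([91, 57, 32, 23, 59, 91, 50, 82])
= 91 + total([57, 32, 23, 59, 91, 50, 82])
= 91 + 57 + total([32, 23, 59, 91, 50, 82])
= 91 + 57 + 32 + total([23, 59, 91, 50, 82])
= 91 + 57 + 32 + 23 + total([59, 91, 50, 82])
= 91 + 57 + 32 + 23 + 59 + total([91, 50, 82])
= 91 + 57 + 32 + 23 + 59 + 91 + total([50, 82])
= 91 + 57 + 32 + 23 + 59 + 91 + 50 + total([82])
= 91 + 57 + 32 + 23 + 59 + 91 + 50 + 82 + total([])
= 91 + 57 + 32 + 23 + 59 + 91 + 50 + 82 + 0
= 485


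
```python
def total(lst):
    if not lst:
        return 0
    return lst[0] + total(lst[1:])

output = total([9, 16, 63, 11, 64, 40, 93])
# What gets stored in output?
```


total([9, 16, 63, 11, 64, 40, 93])
= 9 + total([16, 63, 11, 64, 40, 93])
= 9 + 16 + total([63, 11, 64, 40, 93])
= 9 + 16 + 63 + total([11, 64, 40, 93])
= 9 + 16 + 63 + 11 + total([64, 40, 93])
= 9 + 16 + 63 + 11 + 64 + total([40, 93])
= 9 + 16 + 63 + 11 + 64 + 40 + total([93])
= 9 + 16 + 63 + 11 + 64 + 40 + 93 + total([])
= 9 + 16 + 63 + 11 + 64 + 40 + 93 + 0
= 296


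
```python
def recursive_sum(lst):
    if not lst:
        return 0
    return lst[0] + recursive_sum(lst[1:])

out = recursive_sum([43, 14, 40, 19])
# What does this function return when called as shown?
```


recursive_sum([43, 14, 40, 19])
= 43 + recursive_sum([14, 40, 19])
= 43 + 14 + recursive_sum([40, 19])
= 43 + 14 + 40 + recursive_sum([19])
= 43 + 14 + 40 + 19 + recursive_sum([])
= 43 + 14 + 40 + 19 + 0
= 116


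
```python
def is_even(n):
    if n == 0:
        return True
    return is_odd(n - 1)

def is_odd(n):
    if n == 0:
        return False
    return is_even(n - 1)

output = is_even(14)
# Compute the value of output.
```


is_even(14)
= is_odd(13)
= is_even(12)
= is_odd(11)
= is_even(10)
= is_odd(9)
= is_even(8)
= is_odd(7)
= is_even(6)
= is_odd(5)
= is_even(4)
= is_odd(3)
= is_even(2)
= is_odd(1)
= is_even(0)
n == 0: return True
= True


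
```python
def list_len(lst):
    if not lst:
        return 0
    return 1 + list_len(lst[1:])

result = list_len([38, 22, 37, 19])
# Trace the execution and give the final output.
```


list_len([38, 22, 37, 19])
= 1 + list_len([22, 37, 19])
= 1 + 1 + list_len([37, 19])
= 1 + 1 + 1 + list_len([19])
= 1 + 1 + 1 + 1 + list_len([])
= 1 + 1 + 1 + 1 + 0
= 4


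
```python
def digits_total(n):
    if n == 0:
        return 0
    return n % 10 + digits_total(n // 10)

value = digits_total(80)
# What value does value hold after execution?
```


digits_total(80)
= 0 + digits_total(8)
= 0 + 8 + digits_total(0)
= 0 + 8 + 0
= 8


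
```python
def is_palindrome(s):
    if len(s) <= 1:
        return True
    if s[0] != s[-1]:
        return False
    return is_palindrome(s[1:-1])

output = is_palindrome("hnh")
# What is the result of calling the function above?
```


is_palindrome("hnh")
"hnh": s[0]='h' == s[-1]='h' -> is_palindrome("n")
"n": len <= 1 -> True
= True


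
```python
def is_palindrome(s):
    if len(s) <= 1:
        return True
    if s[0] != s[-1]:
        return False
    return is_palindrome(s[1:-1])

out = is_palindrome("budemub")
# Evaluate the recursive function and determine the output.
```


is_palindrome("budemub")
"budemub": s[0]='b' == s[-1]='b' -> is_palindrome("udemu")
"udemu": s[0]='u' == s[-1]='u' -> is_palindrome("dem")
"dem": s[0]='d' != s[-1]='m' -> False
= False


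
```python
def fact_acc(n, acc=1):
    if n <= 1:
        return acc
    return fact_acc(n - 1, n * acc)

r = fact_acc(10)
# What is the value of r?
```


fact_acc(10, 1)
= fact_acc(9, 10 * 1) = fact_acc(9, 10)
= fact_acc(8, 9 * 10) = fact_acc(8, 90)
= fact_acc(7, 8 * 90) = fact_acc(7, 720)
= fact_acc(6, 7 * 720) = fact_acc(6, 5040)
= fact_acc(5, 6 * 5040) = fact_acc(5, 30240)
= fact_acc(4, 5 * 30240) = fact_acc(4, 151200)
= fact_acc(3, 4 * 151200) = fact_acc(3, 604800)
= fact_acc(2, 3 * 604800) = fact_acc(2, 1814400)
= fact_acc(1, 2 * 1814400) = fact_acc(1, 3628800)
n <= 1, return acc = 3628800


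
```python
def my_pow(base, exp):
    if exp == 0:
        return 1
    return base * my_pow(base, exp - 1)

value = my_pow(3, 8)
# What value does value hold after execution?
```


my_pow(3, 8)
= 3 * my_pow(3, 7)
= 3 * 3 * my_pow(3, 6)
= 3 * 3 * 3 * my_pow(3, 5)
= 3 * 3 * 3 * 3 * my_pow(3, 4)
= 3 * 3 * 3 * 3 * 3 * my_pow(3, 3)
= 3 * 3 * 3 * 3 * 3 * 3 * my_pow(3, 2)
= 3 * 3 * 3 * 3 * 3 * 3 * 3 * my_pow(3, 1)
= 3 * 3 * 3 * 3 * 3 * 3 * 3 * 3 * my_pow(3, 0)
= 3 * 3 * 3 * 3 * 3 * 3 * 3 * 3 * 1
= 6561


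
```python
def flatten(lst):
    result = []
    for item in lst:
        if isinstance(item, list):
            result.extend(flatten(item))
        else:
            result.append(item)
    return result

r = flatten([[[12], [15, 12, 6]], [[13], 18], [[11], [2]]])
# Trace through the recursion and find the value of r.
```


flatten([[[12], [15, 12, 6]], [[13], 18], [[11], [2]]])
Processing each element:
  [[12], [15, 12, 6]] is a list -> flatten recursively -> [12, 15, 12, 6]
  [[13], 18] is a list -> flatten recursively -> [13, 18]
  [[11], [2]] is a list -> flatten recursively -> [11, 2]
= [12, 15, 12, 6, 13, 18, 11, 2]


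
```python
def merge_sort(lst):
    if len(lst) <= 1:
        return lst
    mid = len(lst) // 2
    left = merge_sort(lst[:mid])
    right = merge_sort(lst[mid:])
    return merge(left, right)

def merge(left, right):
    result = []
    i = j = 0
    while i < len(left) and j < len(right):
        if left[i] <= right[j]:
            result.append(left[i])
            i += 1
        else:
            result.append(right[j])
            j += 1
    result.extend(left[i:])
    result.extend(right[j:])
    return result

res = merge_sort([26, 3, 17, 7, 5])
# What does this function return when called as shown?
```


merge_sort([26, 3, 17, 7, 5])
Split into [26, 3] and [17, 7, 5]
Left sorted: [3, 26]
Right sorted: [5, 7, 17]
Merge [3, 26] and [5, 7, 17]
= [3, 5, 7, 17, 26]
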